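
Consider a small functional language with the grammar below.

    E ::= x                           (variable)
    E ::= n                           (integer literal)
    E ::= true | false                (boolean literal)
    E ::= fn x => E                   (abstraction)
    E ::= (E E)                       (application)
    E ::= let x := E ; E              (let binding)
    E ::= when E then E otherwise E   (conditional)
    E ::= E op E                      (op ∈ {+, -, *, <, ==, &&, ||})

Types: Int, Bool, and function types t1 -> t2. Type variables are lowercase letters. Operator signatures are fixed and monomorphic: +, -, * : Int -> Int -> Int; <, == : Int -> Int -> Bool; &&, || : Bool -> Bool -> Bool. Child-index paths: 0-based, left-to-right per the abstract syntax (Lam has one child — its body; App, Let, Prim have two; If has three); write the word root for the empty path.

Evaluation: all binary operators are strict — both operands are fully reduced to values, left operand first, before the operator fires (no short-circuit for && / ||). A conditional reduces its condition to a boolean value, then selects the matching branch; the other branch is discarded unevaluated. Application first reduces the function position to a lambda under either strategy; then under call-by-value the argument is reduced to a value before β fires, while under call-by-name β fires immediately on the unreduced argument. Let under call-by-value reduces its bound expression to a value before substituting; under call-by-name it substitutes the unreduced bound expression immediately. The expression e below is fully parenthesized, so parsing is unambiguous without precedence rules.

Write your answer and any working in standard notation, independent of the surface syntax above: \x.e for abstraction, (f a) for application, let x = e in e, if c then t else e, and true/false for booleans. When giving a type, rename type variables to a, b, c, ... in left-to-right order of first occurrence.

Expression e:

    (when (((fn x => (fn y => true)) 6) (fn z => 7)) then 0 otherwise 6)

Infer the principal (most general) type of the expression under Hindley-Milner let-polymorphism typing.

Working:
\y._ : b -> Bool
\x._ : a -> b -> Bool
  unify a -> b -> Bool ~ Int -> c
  unify a ~ Int
  unify b -> Bool ~ c
_ _ : b -> Bool
\z._ : d -> Int
  unify b -> Bool ~ (d -> Int) -> e
  unify b ~ d -> Int
  unify Bool ~ e
_ _ : Bool
  unify Bool ~ Bool
  unify Int ~ Int

Answer: Int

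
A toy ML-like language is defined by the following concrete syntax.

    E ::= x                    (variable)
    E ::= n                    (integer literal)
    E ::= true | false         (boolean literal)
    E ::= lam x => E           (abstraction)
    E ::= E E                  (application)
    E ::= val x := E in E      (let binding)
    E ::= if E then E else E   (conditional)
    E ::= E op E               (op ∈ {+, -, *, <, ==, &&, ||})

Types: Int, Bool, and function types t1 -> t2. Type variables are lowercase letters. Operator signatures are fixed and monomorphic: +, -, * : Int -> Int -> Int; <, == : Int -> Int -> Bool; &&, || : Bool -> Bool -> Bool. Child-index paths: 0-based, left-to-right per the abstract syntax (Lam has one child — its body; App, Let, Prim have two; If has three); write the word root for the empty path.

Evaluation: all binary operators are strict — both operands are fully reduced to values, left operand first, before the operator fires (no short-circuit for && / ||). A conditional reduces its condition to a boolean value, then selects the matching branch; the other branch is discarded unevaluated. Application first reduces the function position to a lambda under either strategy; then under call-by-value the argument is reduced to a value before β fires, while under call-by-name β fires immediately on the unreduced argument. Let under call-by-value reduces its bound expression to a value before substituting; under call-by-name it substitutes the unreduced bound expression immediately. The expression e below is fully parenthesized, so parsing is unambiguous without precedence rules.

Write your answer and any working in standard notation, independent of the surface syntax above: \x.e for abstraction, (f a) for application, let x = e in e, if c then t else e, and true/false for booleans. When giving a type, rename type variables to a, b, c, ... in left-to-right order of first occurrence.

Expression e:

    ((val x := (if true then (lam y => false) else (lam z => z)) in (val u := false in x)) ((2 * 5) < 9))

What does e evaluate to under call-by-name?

Answer: false

Trace:
step 0: ((let x = (if true then (\y.false) else (\z.z)) in (let u = false in x)) ((2 * 5) < 9))
step 1: [let@0] ((let u = false in (if true then (\y.false) else (\z.z))) ((2 * 5) < 9))
step 2: [let@0] ((if true then (\y.false) else (\z.z)) ((2 * 5) < 9))
step 3: [if@0] ((\y.false) ((2 * 5) < 9))
step 4: [beta@root] false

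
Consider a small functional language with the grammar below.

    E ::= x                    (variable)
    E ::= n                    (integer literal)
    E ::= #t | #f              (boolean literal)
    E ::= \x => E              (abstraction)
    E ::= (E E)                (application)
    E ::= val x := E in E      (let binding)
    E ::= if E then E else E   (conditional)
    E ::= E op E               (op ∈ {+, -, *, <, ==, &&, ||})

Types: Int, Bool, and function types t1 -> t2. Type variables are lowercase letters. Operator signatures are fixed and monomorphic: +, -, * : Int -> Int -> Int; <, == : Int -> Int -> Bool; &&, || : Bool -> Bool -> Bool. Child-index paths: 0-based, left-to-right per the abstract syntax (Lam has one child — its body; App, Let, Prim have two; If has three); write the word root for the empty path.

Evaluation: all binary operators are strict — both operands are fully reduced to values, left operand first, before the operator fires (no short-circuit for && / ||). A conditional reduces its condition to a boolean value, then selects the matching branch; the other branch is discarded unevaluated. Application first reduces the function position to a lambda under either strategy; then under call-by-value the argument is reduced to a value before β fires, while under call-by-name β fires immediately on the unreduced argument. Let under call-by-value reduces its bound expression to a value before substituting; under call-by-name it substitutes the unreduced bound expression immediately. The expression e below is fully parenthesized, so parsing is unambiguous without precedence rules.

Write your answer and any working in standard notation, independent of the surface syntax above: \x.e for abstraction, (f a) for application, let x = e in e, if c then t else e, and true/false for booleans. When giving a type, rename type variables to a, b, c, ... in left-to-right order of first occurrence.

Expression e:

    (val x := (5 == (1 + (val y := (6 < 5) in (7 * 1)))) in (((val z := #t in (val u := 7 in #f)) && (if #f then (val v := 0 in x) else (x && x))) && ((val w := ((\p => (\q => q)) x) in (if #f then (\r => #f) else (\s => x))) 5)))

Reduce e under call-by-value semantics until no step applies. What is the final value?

Derivation:
step 0: (let x = (5 == (1 + (let y = (6 < 5) in (7 * 1)))) in (((let z = true in (let u = 7 in false)) && (if false then (let v = 0 in x) else (x && x))) && ((let w = ((\p.(\q.q)) x) in (if false then (\r.false) else (\s.x))) 5)))
step 1: [delta@0.1.1.0] (let x = (5 == (1 + (let y = false in (7 * 1)))) in (((let z = true in (let u = 7 in false)) && (if false then (let v = 0 in x) else (x && x))) && ((let w = ((\p.(\q.q)) x) in (if false then (\r.false) else (\s.x))) 5)))
step 2: [let@0.1.1] (let x = (5 == (1 + (7 * 1))) in (((let z = true in (let u = 7 in false)) && (if false then (let v = 0 in x) else (x && x))) && ((let w = ((\p.(\q.q)) x) in (if false then (\r.false) else (\s.x))) 5)))
step 3: [delta@0.1.1] (let x = (5 == (1 + 7)) in (((let z = true in (let u = 7 in false)) && (if false then (let v = 0 in x) else (x && x))) && ((let w = ((\p.(\q.q)) x) in (if false then (\r.false) else (\s.x))) 5)))
step 4: [delta@0.1] (let x = (5 == 8) in (((let z = true in (let u = 7 in false)) && (if false then (let v = 0 in x) else (x && x))) && ((let w = ((\p.(\q.q)) x) in (if false then (\r.false) else (\s.x))) 5)))
step 5: [delta@0] (let x = false in (((let z = true in (let u = 7 in false)) && (if false then (let v = 0 in x) else (x && x))) && ((let w = ((\p.(\q.q)) x) in (if false then (\r.false) else (\s.x))) 5)))
step 6: [let@root] (((let z = true in (let u = 7 in false)) && (if false then (let v = 0 in false) else (false && false))) && ((let w = ((\p.(\q.q)) false) in (if false then (\r.false) else (\s.false))) 5))
step 7: [let@0.0] (((let u = 7 in false) && (if false then (let v = 0 in false) else (false && false))) && ((let w = ((\p.(\q.q)) false) in (if false then (\r.false) else (\s.false))) 5))
step 8: [let@0.0] ((false && (if false then (let v = 0 in false) else (false && false))) && ((let w = ((\p.(\q.q)) false) in (if false then (\r.false) else (\s.false))) 5))
step 9: [if@0.1] ((false && (false && false)) && ((let w = ((\p.(\q.q)) false) in (if false then (\r.false) else (\s.false))) 5))
step 10: [delta@0.1] ((false && false) && ((let w = ((\p.(\q.q)) false) in (if false then (\r.false) else (\s.false))) 5))
step 11: [delta@0] (false && ((let w = ((\p.(\q.q)) false) in (if false then (\r.false) else (\s.false))) 5))
step 12: [beta@1.0.0] (false && ((let w = (\q.q) in (if false then (\r.false) else (\s.false))) 5))
step 13: [let@1.0] (false && ((if false then (\r.false) else (\s.false)) 5))
step 14: [if@1.0] (false && ((\s.false) 5))
step 15: [beta@1] (false && false)
step 16: [delta@root] false

Answer: false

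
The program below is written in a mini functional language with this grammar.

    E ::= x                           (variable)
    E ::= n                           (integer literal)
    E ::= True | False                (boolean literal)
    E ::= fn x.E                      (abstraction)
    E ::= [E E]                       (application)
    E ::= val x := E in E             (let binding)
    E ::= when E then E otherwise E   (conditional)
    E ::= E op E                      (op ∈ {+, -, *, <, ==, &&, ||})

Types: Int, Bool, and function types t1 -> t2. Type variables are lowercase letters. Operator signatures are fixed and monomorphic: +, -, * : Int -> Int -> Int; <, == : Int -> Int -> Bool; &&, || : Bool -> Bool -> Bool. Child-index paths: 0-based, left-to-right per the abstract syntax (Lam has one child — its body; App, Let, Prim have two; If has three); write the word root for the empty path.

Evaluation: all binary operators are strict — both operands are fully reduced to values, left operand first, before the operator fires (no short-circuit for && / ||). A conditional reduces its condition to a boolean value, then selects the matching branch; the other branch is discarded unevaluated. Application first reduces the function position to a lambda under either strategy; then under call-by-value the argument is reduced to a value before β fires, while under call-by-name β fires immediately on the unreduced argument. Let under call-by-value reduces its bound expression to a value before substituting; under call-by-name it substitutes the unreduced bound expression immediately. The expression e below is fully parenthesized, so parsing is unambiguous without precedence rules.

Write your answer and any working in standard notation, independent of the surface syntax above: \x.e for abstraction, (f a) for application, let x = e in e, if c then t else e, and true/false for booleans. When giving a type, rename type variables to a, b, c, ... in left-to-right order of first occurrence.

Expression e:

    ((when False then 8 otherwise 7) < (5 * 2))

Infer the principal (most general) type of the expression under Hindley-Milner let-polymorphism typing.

Trace:
  unify Bool ~ Bool
  unify Int ~ Int
  unify Int ~ Int
  unify Int ~ Int
  unify Int ~ Int
  unify Int ~ Int

Answer: Bool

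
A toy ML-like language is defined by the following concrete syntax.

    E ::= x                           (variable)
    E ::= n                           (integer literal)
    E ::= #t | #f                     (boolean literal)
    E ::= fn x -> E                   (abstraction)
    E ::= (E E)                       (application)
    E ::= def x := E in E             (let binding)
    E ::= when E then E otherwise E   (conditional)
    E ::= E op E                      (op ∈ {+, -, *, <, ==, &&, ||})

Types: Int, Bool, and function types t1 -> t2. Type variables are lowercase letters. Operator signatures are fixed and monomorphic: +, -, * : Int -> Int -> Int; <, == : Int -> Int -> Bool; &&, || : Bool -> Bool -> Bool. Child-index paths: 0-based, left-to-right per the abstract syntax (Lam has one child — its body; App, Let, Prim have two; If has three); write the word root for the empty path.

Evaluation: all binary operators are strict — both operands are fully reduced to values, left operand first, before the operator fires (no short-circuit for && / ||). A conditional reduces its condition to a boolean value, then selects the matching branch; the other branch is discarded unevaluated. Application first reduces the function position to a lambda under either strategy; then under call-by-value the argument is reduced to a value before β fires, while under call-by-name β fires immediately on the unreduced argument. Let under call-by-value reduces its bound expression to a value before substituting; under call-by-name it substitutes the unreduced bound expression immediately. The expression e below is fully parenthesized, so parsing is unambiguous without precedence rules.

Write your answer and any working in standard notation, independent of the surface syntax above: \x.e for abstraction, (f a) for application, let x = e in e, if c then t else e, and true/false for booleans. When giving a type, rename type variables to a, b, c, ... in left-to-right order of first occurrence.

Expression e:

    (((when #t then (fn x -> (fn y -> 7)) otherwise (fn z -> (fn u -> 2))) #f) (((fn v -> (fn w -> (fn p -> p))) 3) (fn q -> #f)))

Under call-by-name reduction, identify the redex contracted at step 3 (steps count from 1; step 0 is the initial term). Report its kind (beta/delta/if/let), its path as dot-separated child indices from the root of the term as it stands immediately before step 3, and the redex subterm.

Trace:
step 0: (((if true then (\x.(\y.7)) else (\z.(\u.2))) false) (((\v.(\w.(\p.p))) 3) (\q.false)))
step 1: [if@0.0] (((\x.(\y.7)) false) (((\v.(\w.(\p.p))) 3) (\q.false)))
step 2: [beta@0] ((\y.7) (((\v.(\w.(\p.p))) 3) (\q.false)))
step 3: [beta@root] 7

Answer: beta at root : ((\y.7) (((\v.(\w.(\p.p))) 3) (\q.false)))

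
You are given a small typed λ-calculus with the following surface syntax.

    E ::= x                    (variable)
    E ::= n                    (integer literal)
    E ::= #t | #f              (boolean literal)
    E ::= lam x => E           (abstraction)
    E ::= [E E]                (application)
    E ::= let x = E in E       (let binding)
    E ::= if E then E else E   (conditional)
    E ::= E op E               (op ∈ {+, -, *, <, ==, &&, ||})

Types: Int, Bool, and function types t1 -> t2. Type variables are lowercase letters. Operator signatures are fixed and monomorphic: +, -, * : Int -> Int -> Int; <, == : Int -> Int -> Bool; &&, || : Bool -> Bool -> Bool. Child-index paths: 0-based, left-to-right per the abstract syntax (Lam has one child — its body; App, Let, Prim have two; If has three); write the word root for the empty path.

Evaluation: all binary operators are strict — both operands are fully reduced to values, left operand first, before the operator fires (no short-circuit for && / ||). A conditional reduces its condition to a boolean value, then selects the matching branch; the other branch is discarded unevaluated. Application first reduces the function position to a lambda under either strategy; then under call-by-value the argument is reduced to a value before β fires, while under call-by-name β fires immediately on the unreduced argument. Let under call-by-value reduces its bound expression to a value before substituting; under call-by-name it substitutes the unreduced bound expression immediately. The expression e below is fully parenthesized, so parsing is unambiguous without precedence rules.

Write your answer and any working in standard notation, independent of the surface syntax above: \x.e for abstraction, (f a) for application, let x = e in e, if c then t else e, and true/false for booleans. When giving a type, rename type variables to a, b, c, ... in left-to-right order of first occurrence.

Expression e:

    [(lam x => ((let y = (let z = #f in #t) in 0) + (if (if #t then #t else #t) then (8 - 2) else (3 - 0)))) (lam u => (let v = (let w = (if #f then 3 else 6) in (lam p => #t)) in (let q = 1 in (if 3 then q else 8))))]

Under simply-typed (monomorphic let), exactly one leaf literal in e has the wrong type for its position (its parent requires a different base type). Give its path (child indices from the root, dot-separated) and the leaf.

Trace:
let z : Bool
let y : Bool
  unify Int ~ Int
  unify Bool ~ Bool
  unify Bool ~ Bool
  unify Bool ~ Bool
  unify Int ~ Int
  unify Int ~ Int
  unify Int ~ Int
  unify Int ~ Int
  unify Int ~ Int
  unify Int ~ Int
\x._ : a -> Int
  unify Bool ~ Bool
  unify Int ~ Int
let w : Int
\p._ : c -> Bool
let v : c -> Bool
let q : Int
  unify Int ~ Bool
  FAIL: mismatch Int ~ Bool

Answer: 1.0.1.1.0 : 3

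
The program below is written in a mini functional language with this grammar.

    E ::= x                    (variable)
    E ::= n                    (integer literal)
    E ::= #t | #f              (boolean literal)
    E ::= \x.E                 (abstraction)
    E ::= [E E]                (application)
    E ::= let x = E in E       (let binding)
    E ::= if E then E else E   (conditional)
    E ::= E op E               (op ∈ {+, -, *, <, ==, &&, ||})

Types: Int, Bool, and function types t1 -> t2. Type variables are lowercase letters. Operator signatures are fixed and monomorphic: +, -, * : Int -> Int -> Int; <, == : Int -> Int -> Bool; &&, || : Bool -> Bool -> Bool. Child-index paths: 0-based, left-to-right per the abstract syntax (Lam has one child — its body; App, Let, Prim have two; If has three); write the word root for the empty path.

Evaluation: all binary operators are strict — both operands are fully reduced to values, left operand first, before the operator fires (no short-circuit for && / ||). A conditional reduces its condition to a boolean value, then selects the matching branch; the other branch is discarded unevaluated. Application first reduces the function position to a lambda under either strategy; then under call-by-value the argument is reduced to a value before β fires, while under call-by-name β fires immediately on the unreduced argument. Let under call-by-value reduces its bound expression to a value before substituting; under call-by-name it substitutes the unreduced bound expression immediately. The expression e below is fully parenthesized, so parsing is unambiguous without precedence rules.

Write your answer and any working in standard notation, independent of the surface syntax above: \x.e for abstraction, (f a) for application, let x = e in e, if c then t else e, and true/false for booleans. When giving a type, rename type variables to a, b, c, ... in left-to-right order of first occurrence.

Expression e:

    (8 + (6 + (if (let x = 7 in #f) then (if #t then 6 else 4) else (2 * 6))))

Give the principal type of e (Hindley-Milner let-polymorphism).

Answer: Int

Trace:
  unify Int ~ Int
  unify Int ~ Int
let x : Int
  unify Bool ~ Bool
  unify Bool ~ Bool
  unify Int ~ Int
  unify Int ~ Int
  unify Int ~ Int
  unify Int ~ Int
  unify Int ~ Int
  unify Int ~ Int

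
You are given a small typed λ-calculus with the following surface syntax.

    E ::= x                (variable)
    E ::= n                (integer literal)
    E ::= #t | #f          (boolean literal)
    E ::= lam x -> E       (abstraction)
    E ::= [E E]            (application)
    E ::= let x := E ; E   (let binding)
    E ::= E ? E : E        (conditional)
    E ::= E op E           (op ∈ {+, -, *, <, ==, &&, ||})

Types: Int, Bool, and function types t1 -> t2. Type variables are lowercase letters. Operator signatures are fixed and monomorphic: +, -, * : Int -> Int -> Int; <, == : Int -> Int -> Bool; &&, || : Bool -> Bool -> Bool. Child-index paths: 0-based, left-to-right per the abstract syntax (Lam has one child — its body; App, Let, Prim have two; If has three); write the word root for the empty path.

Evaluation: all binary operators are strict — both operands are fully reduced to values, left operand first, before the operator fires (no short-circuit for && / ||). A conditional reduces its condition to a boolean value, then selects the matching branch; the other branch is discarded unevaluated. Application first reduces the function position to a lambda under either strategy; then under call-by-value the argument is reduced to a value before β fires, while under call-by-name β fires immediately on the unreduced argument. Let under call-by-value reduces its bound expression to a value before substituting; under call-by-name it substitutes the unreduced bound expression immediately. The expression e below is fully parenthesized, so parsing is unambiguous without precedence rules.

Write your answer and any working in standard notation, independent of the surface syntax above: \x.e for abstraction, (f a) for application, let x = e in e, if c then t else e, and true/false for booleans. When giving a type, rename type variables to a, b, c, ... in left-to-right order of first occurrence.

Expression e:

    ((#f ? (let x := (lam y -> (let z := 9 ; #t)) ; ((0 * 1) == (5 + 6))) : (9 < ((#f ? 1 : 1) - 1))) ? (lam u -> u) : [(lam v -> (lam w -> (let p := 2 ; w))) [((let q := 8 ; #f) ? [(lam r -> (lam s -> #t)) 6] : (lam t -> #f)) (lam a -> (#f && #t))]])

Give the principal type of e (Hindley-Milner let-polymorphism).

Working:
  unify Bool ~ Bool
let z : Int
\y._ : a -> Bool
let x : forall. a -> Bool
  unify Int ~ Int
  unify Int ~ Int
  unify Int ~ Int
  unify Int ~ Int
  unify Int ~ Int
  unify Int ~ Int
  unify Int ~ Int
  unify Bool ~ Bool
  unify Int ~ Int
  unify Int ~ Int
  unify Int ~ Int
  unify Int ~ Int
  unify Bool ~ Bool
  unify Bool ~ Bool
u : b
\u._ : b -> b
let p : Int
w : d
\w._ : d -> d
\v._ : c -> d -> d
let q : Int
  unify Bool ~ Bool
\s._ : f -> Bool
\r._ : e -> f -> Bool
  unify e -> f -> Bool ~ Int -> g
  unify e ~ Int
  unify f -> Bool ~ g
_ _ : f -> Bool
\t._ : h -> Bool
  unify f -> Bool ~ h -> Bool
  unify f ~ h
  unify Bool ~ Bool
  unify Bool ~ Bool
  unify Bool ~ Bool
\a._ : i -> Bool
  unify h -> Bool ~ (i -> Bool) -> j
  unify h ~ i -> Bool
  unify Bool ~ j
_ _ : Bool
  unify c -> d -> d ~ Bool -> k
  unify c ~ Bool
  unify d -> d ~ k
_ _ : d -> d
  unify b -> b ~ d -> d
  unify b ~ d
  unify d ~ d

Answer: a -> a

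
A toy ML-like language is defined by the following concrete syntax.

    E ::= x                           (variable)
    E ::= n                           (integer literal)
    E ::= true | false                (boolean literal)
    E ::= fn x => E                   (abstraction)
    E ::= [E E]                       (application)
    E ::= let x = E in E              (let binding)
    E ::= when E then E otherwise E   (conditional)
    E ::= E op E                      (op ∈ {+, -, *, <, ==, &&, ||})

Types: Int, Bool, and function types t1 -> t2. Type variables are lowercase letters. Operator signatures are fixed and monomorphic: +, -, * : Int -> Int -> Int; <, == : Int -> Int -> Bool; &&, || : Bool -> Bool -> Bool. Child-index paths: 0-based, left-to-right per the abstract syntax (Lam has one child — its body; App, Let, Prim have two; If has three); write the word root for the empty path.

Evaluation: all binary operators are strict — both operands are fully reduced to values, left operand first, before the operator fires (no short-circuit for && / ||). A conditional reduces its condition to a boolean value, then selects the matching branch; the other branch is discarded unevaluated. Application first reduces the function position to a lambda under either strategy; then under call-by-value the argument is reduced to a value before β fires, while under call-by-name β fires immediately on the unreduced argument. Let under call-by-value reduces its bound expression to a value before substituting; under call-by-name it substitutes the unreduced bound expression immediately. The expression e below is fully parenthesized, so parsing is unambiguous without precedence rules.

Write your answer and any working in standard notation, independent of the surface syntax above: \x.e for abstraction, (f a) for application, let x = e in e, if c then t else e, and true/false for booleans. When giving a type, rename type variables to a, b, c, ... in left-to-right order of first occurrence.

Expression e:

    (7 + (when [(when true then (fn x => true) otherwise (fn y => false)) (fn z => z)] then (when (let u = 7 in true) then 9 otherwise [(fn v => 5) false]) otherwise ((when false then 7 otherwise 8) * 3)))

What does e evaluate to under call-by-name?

Trace:
step 0: (7 + (if ((if true then (\x.true) else (\y.false)) (\z.z)) then (if (let u = 7 in true) then 9 else ((\v.5) false)) else ((if false then 7 else 8) * 3)))
step 1: [if@1.0.0] (7 + (if ((\x.true) (\z.z)) then (if (let u = 7 in true) then 9 else ((\v.5) false)) else ((if false then 7 else 8) * 3)))
step 2: [beta@1.0] (7 + (if true then (if (let u = 7 in true) then 9 else ((\v.5) false)) else ((if false then 7 else 8) * 3)))
step 3: [if@1] (7 + (if (let u = 7 in true) then 9 else ((\v.5) false)))
step 4: [let@1.0] (7 + (if true then 9 else ((\v.5) false)))
step 5: [if@1] (7 + 9)
step 6: [delta@root] 16

Answer: 16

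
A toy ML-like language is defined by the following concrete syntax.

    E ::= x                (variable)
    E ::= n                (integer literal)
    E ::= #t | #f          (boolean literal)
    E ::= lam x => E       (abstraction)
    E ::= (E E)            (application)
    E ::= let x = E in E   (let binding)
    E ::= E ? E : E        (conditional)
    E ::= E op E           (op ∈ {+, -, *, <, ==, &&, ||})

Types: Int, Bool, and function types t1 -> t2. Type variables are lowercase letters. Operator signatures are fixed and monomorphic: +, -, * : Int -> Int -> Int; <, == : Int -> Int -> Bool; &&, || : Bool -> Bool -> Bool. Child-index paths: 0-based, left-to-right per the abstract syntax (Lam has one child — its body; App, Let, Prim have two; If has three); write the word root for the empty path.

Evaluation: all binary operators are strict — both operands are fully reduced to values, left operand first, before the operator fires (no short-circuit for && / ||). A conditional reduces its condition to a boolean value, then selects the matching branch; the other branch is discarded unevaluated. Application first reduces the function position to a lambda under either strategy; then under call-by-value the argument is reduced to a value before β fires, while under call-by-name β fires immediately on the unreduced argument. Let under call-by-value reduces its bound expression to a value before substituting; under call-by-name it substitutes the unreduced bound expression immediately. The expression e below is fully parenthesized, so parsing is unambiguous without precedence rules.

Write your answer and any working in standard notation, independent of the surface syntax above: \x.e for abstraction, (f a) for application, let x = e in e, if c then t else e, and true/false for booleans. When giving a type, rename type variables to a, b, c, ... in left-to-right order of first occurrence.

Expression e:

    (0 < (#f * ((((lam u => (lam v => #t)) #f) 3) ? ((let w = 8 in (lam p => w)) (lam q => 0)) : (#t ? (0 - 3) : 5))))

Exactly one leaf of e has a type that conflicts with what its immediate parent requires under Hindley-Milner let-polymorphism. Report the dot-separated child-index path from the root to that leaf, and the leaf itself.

Trace:
  unify Int ~ Int
  unify Bool ~ Int
  FAIL: mismatch Bool ~ Int

Answer: 1.0 : false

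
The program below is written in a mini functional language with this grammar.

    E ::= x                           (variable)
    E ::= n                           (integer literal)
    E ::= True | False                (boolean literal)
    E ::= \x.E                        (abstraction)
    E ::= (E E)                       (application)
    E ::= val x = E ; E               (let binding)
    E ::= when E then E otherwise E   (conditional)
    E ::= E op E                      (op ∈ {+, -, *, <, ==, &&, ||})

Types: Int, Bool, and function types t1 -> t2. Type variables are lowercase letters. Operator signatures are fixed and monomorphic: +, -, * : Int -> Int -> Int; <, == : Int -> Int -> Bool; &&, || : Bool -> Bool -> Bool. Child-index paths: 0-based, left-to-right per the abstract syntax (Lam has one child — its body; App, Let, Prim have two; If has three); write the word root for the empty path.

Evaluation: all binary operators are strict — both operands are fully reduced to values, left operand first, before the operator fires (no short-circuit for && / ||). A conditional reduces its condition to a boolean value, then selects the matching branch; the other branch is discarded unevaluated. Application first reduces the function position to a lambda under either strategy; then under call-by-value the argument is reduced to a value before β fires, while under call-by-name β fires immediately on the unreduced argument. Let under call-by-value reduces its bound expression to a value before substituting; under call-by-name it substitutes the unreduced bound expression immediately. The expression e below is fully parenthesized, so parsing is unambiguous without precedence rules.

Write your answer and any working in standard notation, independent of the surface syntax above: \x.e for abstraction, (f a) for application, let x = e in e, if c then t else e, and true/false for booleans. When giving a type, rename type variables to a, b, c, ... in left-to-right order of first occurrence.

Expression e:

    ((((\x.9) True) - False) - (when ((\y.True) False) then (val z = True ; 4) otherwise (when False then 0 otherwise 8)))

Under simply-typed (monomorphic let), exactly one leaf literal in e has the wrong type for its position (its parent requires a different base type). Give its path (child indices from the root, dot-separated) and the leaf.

Answer: 0.1 : false

Derivation:
\x._ : a -> Int
  unify a -> Int ~ Bool -> b
  unify a ~ Bool
  unify Int ~ b
_ _ : Int
  unify Int ~ Int
  unify Bool ~ Int
  FAIL: mismatch Bool ~ Int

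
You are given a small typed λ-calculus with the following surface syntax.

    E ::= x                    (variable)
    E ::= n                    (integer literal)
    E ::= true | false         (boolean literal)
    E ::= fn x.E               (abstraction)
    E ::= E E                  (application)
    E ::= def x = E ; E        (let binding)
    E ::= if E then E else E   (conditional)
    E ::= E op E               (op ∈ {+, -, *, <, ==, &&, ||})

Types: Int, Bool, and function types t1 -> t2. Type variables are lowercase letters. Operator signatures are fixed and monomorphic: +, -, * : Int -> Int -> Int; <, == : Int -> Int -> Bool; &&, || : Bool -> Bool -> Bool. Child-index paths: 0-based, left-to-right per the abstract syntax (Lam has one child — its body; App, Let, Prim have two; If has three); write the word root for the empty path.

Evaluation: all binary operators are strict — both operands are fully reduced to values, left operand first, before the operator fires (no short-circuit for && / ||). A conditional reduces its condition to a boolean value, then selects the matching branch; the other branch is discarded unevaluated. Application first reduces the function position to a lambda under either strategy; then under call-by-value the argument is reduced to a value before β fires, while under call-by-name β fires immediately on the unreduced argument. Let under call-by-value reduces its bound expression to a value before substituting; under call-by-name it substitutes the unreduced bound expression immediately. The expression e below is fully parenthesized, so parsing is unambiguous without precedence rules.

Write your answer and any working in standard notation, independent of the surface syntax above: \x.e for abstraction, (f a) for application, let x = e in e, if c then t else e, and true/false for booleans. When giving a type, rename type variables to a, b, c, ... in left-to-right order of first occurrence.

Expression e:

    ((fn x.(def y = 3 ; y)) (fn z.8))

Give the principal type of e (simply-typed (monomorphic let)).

Derivation:
let y : Int
y : Int
\x._ : a -> Int
\z._ : b -> Int
  unify a -> Int ~ (b -> Int) -> c
  unify a ~ b -> Int
  unify Int ~ c
_ _ : Int

Answer: Int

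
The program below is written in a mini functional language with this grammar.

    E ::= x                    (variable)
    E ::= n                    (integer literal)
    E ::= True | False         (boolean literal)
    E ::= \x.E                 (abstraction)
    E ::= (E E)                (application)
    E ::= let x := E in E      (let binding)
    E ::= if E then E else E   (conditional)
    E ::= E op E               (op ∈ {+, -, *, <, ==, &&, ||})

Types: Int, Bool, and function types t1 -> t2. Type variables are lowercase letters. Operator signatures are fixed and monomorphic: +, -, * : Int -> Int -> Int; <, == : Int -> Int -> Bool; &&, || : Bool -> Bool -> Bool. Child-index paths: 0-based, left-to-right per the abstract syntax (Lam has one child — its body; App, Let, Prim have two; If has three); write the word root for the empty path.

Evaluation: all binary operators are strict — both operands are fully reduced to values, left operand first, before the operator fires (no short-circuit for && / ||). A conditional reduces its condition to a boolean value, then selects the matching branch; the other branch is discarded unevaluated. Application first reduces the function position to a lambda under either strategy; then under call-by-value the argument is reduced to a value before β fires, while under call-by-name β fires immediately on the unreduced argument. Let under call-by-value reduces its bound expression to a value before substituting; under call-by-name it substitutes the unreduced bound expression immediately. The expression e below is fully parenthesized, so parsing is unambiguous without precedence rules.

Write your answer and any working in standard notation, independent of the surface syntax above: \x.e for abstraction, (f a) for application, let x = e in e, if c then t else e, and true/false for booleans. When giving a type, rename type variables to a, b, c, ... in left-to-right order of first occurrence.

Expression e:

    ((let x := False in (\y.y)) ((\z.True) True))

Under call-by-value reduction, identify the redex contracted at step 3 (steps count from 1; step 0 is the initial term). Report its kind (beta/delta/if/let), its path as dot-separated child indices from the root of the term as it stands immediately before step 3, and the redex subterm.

Trace:
step 0: ((let x = false in (\y.y)) ((\z.true) true))
step 1: [let@0] ((\y.y) ((\z.true) true))
step 2: [beta@1] ((\y.y) true)
step 3: [beta@root] true

Answer: beta at root : ((\y.y) true)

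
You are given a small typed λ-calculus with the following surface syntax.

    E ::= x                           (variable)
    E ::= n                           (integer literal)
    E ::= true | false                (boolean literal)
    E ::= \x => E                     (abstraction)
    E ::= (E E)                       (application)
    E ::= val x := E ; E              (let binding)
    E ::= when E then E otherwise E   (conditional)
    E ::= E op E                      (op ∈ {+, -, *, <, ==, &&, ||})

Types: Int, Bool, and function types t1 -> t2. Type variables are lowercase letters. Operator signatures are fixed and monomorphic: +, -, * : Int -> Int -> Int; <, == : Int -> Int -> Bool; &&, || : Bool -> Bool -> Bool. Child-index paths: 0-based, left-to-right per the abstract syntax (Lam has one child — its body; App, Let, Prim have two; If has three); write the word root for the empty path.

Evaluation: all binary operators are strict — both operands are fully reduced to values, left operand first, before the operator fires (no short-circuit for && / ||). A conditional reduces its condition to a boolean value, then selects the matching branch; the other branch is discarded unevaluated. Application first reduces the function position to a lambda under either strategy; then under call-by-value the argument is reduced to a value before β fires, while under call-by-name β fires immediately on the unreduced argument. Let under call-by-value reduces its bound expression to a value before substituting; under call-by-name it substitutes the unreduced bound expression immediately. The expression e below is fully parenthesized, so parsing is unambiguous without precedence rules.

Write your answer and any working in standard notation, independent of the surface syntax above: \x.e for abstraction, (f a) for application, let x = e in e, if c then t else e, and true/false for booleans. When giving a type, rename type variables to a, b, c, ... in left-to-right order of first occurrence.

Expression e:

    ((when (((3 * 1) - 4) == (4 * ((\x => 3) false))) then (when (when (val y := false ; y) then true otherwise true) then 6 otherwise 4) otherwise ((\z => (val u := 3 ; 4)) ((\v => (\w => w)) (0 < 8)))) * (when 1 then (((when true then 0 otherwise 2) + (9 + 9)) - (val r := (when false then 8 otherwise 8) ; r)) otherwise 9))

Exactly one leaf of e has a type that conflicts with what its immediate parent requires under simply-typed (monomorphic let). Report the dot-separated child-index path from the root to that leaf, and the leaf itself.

Trace:
  unify Int ~ Int
  unify Int ~ Int
  unify Int ~ Int
  unify Int ~ Int
  unify Int ~ Int
  unify Int ~ Int
\x._ : a -> Int
  unify a -> Int ~ Bool -> b
  unify a ~ Bool
  unify Int ~ b
_ _ : Int
  unify Int ~ Int
  unify Int ~ Int
  unify Bool ~ Bool
let y : Bool
y : Bool
  unify Bool ~ Bool
  unify Bool ~ Bool
  unify Bool ~ Bool
  unify Int ~ Int
let u : Int
\z._ : c -> Int
w : e
\w._ : e -> e
\v._ : d -> e -> e
  unify Int ~ Int
  unify Int ~ Int
  unify d -> e -> e ~ Bool -> f
  unify d ~ Bool
  unify e -> e ~ f
_ _ : e -> e
  unify c -> Int ~ (e -> e) -> g
  unify c ~ e -> e
  unify Int ~ g
_ _ : Int
  unify Int ~ Int
  unify Int ~ Int
  unify Int ~ Bool
  FAIL: mismatch Int ~ Bool

Answer: 1.0 : 1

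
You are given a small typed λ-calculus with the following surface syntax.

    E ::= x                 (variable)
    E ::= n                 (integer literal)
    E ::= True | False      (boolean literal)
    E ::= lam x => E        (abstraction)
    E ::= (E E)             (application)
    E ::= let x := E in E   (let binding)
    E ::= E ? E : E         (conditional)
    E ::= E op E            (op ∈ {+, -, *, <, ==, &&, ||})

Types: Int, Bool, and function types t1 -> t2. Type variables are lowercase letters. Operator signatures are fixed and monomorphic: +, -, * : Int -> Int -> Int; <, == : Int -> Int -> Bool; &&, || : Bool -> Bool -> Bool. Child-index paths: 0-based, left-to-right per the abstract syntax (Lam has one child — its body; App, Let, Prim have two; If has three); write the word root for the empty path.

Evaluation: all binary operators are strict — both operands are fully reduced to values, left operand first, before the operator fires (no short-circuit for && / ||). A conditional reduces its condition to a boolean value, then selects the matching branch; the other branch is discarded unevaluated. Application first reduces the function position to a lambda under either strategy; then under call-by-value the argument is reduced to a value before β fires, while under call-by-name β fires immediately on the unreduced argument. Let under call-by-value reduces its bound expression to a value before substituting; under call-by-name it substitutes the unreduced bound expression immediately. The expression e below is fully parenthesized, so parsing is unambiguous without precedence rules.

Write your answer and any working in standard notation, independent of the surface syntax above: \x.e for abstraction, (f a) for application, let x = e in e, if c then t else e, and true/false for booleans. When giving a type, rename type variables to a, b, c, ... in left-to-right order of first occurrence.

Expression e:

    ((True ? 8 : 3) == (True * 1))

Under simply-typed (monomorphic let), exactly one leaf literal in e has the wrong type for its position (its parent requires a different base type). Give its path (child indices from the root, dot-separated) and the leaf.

Derivation:
  unify Bool ~ Bool
  unify Int ~ Int
  unify Int ~ Int
  unify Bool ~ Int
  FAIL: mismatch Bool ~ Int

Answer: 1.0 : true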